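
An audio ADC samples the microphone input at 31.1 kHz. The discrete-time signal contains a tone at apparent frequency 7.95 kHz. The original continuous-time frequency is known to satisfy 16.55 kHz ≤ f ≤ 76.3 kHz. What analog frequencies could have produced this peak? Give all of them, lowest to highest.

23.15 kHz, 39.05 kHz, 54.25 kHz, 70.15 kHz

Frequencies that alias to 7.95 kHz are k·fs ± 7.95 kHz for integer k ≥ 0.
k=0: 7.95 kHz.
k=1: 23.15 kHz, 39.05 kHz.
k=2: 54.25 kHz, 70.15 kHz.
k=3: 85.35 kHz, 101.25 kHz.
Within [16.55 kHz, 76.3 kHz]: 23.15 kHz, 39.05 kHz, 54.25 kHz, 70.15 kHz.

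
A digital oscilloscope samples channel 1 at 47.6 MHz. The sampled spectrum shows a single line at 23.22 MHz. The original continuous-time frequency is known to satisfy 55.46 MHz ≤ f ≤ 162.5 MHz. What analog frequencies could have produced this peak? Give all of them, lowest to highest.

70.82 MHz, 71.98 MHz, 118.42 MHz, 119.58 MHz

Frequencies that alias to 23.22 MHz are k·fs ± 23.22 MHz for integer k ≥ 0.
k=0: 23.22 MHz.
k=1: 24.38 MHz, 70.82 MHz.
k=2: 71.98 MHz, 118.42 MHz.
k=3: 119.58 MHz, 166.02 MHz.
k=4: 167.18 MHz, 213.62 MHz.
Within [55.46 MHz, 162.5 MHz]: 70.82 MHz, 71.98 MHz, 118.42 MHz, 119.58 MHz.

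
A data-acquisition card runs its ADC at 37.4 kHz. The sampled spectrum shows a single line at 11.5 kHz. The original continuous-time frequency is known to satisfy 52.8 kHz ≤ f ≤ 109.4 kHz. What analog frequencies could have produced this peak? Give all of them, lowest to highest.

63.3 kHz, 86.3 kHz, 100.7 kHz

Frequencies that alias to 11.5 kHz are k·fs ± 11.5 kHz for integer k ≥ 0.
k=0: 11.5 kHz.
k=1: 25.9 kHz, 48.9 kHz.
k=2: 63.3 kHz, 86.3 kHz.
k=3: 100.7 kHz, 123.7 kHz.
k=4: 138.1 kHz, 161.1 kHz.
Within [52.8 kHz, 109.4 kHz]: 63.3 kHz, 86.3 kHz, 100.7 kHz.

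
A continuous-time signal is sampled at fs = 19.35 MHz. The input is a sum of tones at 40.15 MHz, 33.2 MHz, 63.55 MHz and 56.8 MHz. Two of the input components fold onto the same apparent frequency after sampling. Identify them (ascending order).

33.2 MHz, 63.55 MHz

fs/2 = 9.675 MHz.
40.15 MHz mod fs = 1.45 MHz.
1.45 MHz ≤ fs/2 = 9.675 MHz, appears at 1.45 MHz.
33.2 MHz mod fs = 13.85 MHz.
13.85 MHz > fs/2 = 9.675 MHz, folds to fs − 13.85 MHz = 5.5 MHz.
63.55 MHz mod fs = 5.5 MHz.
5.5 MHz ≤ fs/2 = 9.675 MHz, appears at 5.5 MHz.
56.8 MHz mod fs = 18.1 MHz.
18.1 MHz > fs/2 = 9.675 MHz, folds to fs − 18.1 MHz = 1.25 MHz.
33.2 MHz and 63.55 MHz both map to 5.5 MHz.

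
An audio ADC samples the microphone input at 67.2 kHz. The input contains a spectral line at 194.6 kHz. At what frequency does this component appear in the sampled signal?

7 kHz

194.6 kHz mod fs = 60.2 kHz.
60.2 kHz > fs/2 = 33.6 kHz, folds to fs − 60.2 kHz = 7 kHz.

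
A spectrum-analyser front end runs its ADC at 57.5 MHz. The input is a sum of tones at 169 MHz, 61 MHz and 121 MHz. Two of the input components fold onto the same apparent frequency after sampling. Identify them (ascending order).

61 MHz, 169 MHz

fs/2 = 28.75 MHz.
169 MHz mod fs = 54 MHz.
54 MHz > fs/2 = 28.75 MHz, folds to fs − 54 MHz = 3.5 MHz.
61 MHz mod fs = 3.5 MHz.
3.5 MHz ≤ fs/2 = 28.75 MHz, appears at 3.5 MHz.
121 MHz mod fs = 6 MHz.
6 MHz ≤ fs/2 = 28.75 MHz, appears at 6 MHz.
61 MHz and 169 MHz both map to 3.5 MHz.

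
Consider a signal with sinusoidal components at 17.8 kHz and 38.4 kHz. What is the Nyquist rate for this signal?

Highest-frequency component: 38.4 kHz.
Nyquist rate = 2 × 38.4 kHz = 76.8 kHz.

76.8 kHz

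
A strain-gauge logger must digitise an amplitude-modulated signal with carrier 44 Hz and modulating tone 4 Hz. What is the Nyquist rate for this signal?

AM sidebands sit at fc ± fm = 40 Hz and 48 Hz.
Highest-frequency component: 48 Hz.
Nyquist rate = 2 × 48 Hz = 96 Hz.

96 Hz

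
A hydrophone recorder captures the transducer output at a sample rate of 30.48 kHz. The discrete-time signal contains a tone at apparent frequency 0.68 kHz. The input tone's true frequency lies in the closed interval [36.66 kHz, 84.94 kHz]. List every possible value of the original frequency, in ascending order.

Frequencies that alias to 0.68 kHz are k·fs ± 0.68 kHz for integer k ≥ 0.
k=0: 0.68 kHz.
k=1: 29.8 kHz, 31.16 kHz.
k=2: 60.28 kHz, 61.64 kHz.
k=3: 90.76 kHz, 92.12 kHz.
Within [36.66 kHz, 84.94 kHz]: 60.28 kHz, 61.64 kHz.

60.28 kHz, 61.64 kHz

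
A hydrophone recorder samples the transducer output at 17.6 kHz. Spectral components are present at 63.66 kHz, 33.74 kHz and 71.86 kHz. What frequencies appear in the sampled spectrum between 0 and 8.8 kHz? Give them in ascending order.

fs/2 = 8.8 kHz.
63.66 kHz mod fs = 10.86 kHz.
10.86 kHz > fs/2 = 8.8 kHz, folds to fs − 10.86 kHz = 6.74 kHz.
33.74 kHz mod fs = 16.14 kHz.
16.14 kHz > fs/2 = 8.8 kHz, folds to fs − 16.14 kHz = 1.46 kHz.
71.86 kHz mod fs = 1.46 kHz.
1.46 kHz ≤ fs/2 = 8.8 kHz, appears at 1.46 kHz.
Distinct values: {1.46 kHz, 6.74 kHz}.

1.46 kHz, 6.74 kHz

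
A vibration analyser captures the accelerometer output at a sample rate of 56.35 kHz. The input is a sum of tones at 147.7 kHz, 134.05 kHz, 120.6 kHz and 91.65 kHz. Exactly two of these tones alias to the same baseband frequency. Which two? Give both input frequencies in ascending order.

fs/2 = 28.175 kHz.
147.7 kHz mod fs = 35 kHz.
35 kHz > fs/2 = 28.175 kHz, folds to fs − 35 kHz = 21.35 kHz.
134.05 kHz mod fs = 21.35 kHz.
21.35 kHz ≤ fs/2 = 28.175 kHz, appears at 21.35 kHz.
120.6 kHz mod fs = 7.9 kHz.
7.9 kHz ≤ fs/2 = 28.175 kHz, appears at 7.9 kHz.
91.65 kHz mod fs = 35.3 kHz.
35.3 kHz > fs/2 = 28.175 kHz, folds to fs − 35.3 kHz = 21.05 kHz.
134.05 kHz and 147.7 kHz both map to 21.35 kHz.

134.05 kHz, 147.7 kHz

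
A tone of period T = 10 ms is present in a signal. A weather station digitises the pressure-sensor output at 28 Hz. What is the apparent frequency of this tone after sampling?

12 Hz

T = 10 ms → f = 1/T = 100 Hz.
100 Hz mod fs = 16 Hz.
16 Hz > fs/2 = 14 Hz, folds to fs − 16 Hz = 12 Hz.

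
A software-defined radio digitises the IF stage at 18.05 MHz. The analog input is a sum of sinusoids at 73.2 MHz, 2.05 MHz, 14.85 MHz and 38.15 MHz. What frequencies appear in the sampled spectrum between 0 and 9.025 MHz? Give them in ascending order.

1 MHz, 2.05 MHz, 3.2 MHz

fs/2 = 9.025 MHz.
73.2 MHz mod fs = 1 MHz.
1 MHz ≤ fs/2 = 9.025 MHz, appears at 1 MHz.
2.05 MHz ≤ fs/2 = 9.025 MHz, passes unchanged.
14.85 MHz > fs/2 = 9.025 MHz, folds to fs − 14.85 MHz = 3.2 MHz.
38.15 MHz mod fs = 2.05 MHz.
2.05 MHz ≤ fs/2 = 9.025 MHz, appears at 2.05 MHz.
Distinct values: {1 MHz, 2.05 MHz, 3.2 MHz}.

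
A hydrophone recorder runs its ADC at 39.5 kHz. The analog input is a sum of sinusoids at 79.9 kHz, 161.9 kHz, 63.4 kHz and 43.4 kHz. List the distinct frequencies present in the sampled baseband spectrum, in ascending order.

fs/2 = 19.75 kHz.
79.9 kHz mod fs = 0.9 kHz.
0.9 kHz ≤ fs/2 = 19.75 kHz, appears at 0.9 kHz.
161.9 kHz mod fs = 3.9 kHz.
3.9 kHz ≤ fs/2 = 19.75 kHz, appears at 3.9 kHz.
63.4 kHz mod fs = 23.9 kHz.
23.9 kHz > fs/2 = 19.75 kHz, folds to fs − 23.9 kHz = 15.6 kHz.
43.4 kHz mod fs = 3.9 kHz.
3.9 kHz ≤ fs/2 = 19.75 kHz, appears at 3.9 kHz.
Distinct values: {0.9 kHz, 3.9 kHz, 15.6 kHz}.

0.9 kHz, 3.9 kHz, 15.6 kHz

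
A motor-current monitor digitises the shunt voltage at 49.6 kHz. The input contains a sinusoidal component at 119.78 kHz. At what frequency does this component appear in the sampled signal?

119.78 kHz mod fs = 20.58 kHz.
20.58 kHz ≤ fs/2 = 24.8 kHz, appears at 20.58 kHz.

20.58 kHz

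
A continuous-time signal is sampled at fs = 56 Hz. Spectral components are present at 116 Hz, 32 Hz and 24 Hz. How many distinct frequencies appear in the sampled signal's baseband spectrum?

2

fs/2 = 28 Hz.
116 Hz mod fs = 4 Hz.
4 Hz ≤ fs/2 = 28 Hz, appears at 4 Hz.
32 Hz > fs/2 = 28 Hz, folds to fs − 32 Hz = 24 Hz.
24 Hz ≤ fs/2 = 28 Hz, passes unchanged.
Distinct values: {4 Hz, 24 Hz} → 2.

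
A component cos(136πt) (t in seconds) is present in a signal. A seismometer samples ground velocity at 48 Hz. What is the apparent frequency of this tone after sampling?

20 Hz

ω = 136π rad/s → f = ω/(2π) = 68 Hz.
68 Hz mod fs = 20 Hz.
20 Hz ≤ fs/2 = 24 Hz, appears at 20 Hz.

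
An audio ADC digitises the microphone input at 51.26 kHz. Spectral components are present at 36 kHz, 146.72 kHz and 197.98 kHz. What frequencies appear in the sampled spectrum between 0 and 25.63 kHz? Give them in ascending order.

fs/2 = 25.63 kHz.
36 kHz > fs/2 = 25.63 kHz, folds to fs − 36 kHz = 15.26 kHz.
146.72 kHz mod fs = 44.2 kHz.
44.2 kHz > fs/2 = 25.63 kHz, folds to fs − 44.2 kHz = 7.06 kHz.
197.98 kHz mod fs = 44.2 kHz.
44.2 kHz > fs/2 = 25.63 kHz, folds to fs − 44.2 kHz = 7.06 kHz.
Distinct values: {7.06 kHz, 15.26 kHz}.

7.06 kHz, 15.26 kHz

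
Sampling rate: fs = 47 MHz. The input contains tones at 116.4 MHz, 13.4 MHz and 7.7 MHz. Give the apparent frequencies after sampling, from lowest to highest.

7.7 MHz, 13.4 MHz, 22.4 MHz

fs/2 = 23.5 MHz.
116.4 MHz mod fs = 22.4 MHz.
22.4 MHz ≤ fs/2 = 23.5 MHz, appears at 22.4 MHz.
13.4 MHz ≤ fs/2 = 23.5 MHz, passes unchanged.
7.7 MHz ≤ fs/2 = 23.5 MHz, passes unchanged.
Distinct values: {7.7 MHz, 13.4 MHz, 22.4 MHz}.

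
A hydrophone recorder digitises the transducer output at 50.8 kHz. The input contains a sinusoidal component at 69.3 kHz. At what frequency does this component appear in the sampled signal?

18.5 kHz

69.3 kHz mod fs = 18.5 kHz.
18.5 kHz ≤ fs/2 = 25.4 kHz, appears at 18.5 kHz.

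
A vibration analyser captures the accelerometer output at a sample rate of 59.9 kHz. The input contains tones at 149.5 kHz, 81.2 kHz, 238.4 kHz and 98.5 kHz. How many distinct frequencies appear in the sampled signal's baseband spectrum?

3

fs/2 = 29.95 kHz.
149.5 kHz mod fs = 29.7 kHz.
29.7 kHz ≤ fs/2 = 29.95 kHz, appears at 29.7 kHz.
81.2 kHz mod fs = 21.3 kHz.
21.3 kHz ≤ fs/2 = 29.95 kHz, appears at 21.3 kHz.
238.4 kHz mod fs = 58.7 kHz.
58.7 kHz > fs/2 = 29.95 kHz, folds to fs − 58.7 kHz = 1.2 kHz.
98.5 kHz mod fs = 38.6 kHz.
38.6 kHz > fs/2 = 29.95 kHz, folds to fs − 38.6 kHz = 21.3 kHz.
Distinct values: {1.2 kHz, 21.3 kHz, 29.7 kHz} → 3.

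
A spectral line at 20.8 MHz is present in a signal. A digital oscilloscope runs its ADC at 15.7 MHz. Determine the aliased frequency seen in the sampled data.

5.1 MHz

20.8 MHz mod fs = 5.1 MHz.
5.1 MHz ≤ fs/2 = 7.85 MHz, appears at 5.1 MHz.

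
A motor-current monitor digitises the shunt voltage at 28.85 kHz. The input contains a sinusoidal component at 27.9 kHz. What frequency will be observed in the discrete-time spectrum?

0.95 kHz

27.9 kHz > fs/2 = 14.425 kHz, folds to fs − 27.9 kHz = 0.95 kHz.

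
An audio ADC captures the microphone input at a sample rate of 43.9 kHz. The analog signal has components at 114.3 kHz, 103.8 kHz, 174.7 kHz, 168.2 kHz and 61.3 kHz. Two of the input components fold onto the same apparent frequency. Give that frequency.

17.4 kHz

fs/2 = 21.95 kHz.
114.3 kHz mod fs = 26.5 kHz.
26.5 kHz > fs/2 = 21.95 kHz, folds to fs − 26.5 kHz = 17.4 kHz.
103.8 kHz mod fs = 16 kHz.
16 kHz ≤ fs/2 = 21.95 kHz, appears at 16 kHz.
174.7 kHz mod fs = 43 kHz.
43 kHz > fs/2 = 21.95 kHz, folds to fs − 43 kHz = 0.9 kHz.
168.2 kHz mod fs = 36.5 kHz.
36.5 kHz > fs/2 = 21.95 kHz, folds to fs − 36.5 kHz = 7.4 kHz.
61.3 kHz mod fs = 17.4 kHz.
17.4 kHz ≤ fs/2 = 21.95 kHz, appears at 17.4 kHz.
61.3 kHz and 114.3 kHz both map to 17.4 kHz.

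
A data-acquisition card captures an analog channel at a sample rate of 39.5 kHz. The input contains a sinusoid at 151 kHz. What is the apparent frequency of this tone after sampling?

7 kHz

151 kHz mod fs = 32.5 kHz.
32.5 kHz > fs/2 = 19.75 kHz, folds to fs − 32.5 kHz = 7 kHz.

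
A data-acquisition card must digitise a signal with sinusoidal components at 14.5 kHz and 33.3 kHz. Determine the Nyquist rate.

66.6 kHz

Highest-frequency component: 33.3 kHz.
Nyquist rate = 2 × 33.3 kHz = 66.6 kHz.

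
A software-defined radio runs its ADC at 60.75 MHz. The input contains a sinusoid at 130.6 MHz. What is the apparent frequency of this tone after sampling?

9.1 MHz

130.6 MHz mod fs = 9.1 MHz.
9.1 MHz ≤ fs/2 = 30.375 MHz, appears at 9.1 MHz.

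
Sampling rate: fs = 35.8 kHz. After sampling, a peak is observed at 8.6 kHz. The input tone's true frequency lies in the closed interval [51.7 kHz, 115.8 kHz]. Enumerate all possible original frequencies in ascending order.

Frequencies that alias to 8.6 kHz are k·fs ± 8.6 kHz for integer k ≥ 0.
k=0: 8.6 kHz.
k=1: 27.2 kHz, 44.4 kHz.
k=2: 63 kHz, 80.2 kHz.
k=3: 98.8 kHz, 116 kHz.
k=4: 134.6 kHz, 151.8 kHz.
Within [51.7 kHz, 115.8 kHz]: 63 kHz, 80.2 kHz, 98.8 kHz.

63 kHz, 80.2 kHz, 98.8 kHz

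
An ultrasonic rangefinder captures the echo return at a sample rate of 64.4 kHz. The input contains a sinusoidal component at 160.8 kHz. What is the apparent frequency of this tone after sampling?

160.8 kHz mod fs = 32 kHz.
32 kHz ≤ fs/2 = 32.2 kHz, appears at 32 kHz.

32 kHz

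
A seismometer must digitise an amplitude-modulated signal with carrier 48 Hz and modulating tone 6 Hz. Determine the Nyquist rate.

108 Hz

AM sidebands sit at fc ± fm = 42 Hz and 54 Hz.
Highest-frequency component: 54 Hz.
Nyquist rate = 2 × 54 Hz = 108 Hz.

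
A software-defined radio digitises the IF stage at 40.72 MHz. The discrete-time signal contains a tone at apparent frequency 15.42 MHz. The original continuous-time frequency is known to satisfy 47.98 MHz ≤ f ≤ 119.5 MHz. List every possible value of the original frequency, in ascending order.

Frequencies that alias to 15.42 MHz are k·fs ± 15.42 MHz for integer k ≥ 0.
k=0: 15.42 MHz.
k=1: 25.3 MHz, 56.14 MHz.
k=2: 66.02 MHz, 96.86 MHz.
k=3: 106.74 MHz, 137.58 MHz.
k=4: 147.46 MHz, 178.3 MHz.
Within [47.98 MHz, 119.5 MHz]: 56.14 MHz, 66.02 MHz, 96.86 MHz, 106.74 MHz.

56.14 MHz, 66.02 MHz, 96.86 MHz, 106.74 MHz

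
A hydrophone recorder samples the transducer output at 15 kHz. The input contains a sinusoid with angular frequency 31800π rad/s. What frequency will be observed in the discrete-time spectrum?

ω = 31800π rad/s → f = ω/(2π) = 15900 Hz = 15.9 kHz.
15.9 kHz mod fs = 0.9 kHz.
0.9 kHz ≤ fs/2 = 7.5 kHz, appears at 0.9 kHz.

0.9 kHz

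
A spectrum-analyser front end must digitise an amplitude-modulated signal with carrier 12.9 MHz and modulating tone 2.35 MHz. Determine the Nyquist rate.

AM sidebands sit at fc ± fm = 10.55 MHz and 15.25 MHz.
Highest-frequency component: 15.25 MHz.
Nyquist rate = 2 × 15.25 MHz = 30.5 MHz.

30.5 MHz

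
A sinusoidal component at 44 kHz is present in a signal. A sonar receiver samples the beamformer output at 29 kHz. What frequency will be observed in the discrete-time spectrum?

44 kHz mod fs = 15 kHz.
15 kHz > fs/2 = 14.5 kHz, folds to fs − 15 kHz = 14 kHz.

14 kHz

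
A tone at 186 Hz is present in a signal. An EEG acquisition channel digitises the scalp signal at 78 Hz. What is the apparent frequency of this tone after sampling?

186 Hz mod fs = 30 Hz.
30 Hz ≤ fs/2 = 39 Hz, appears at 30 Hz.

30 Hz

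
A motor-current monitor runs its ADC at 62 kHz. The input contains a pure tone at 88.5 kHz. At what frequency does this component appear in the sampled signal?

88.5 kHz mod fs = 26.5 kHz.
26.5 kHz ≤ fs/2 = 31 kHz, appears at 26.5 kHz.

26.5 kHz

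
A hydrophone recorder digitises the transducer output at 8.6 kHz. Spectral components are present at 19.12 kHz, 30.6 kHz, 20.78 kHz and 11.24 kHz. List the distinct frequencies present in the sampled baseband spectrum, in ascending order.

1.92 kHz, 2.64 kHz, 3.58 kHz, 3.8 kHz

fs/2 = 4.3 kHz.
19.12 kHz mod fs = 1.92 kHz.
1.92 kHz ≤ fs/2 = 4.3 kHz, appears at 1.92 kHz.
30.6 kHz mod fs = 4.8 kHz.
4.8 kHz > fs/2 = 4.3 kHz, folds to fs − 4.8 kHz = 3.8 kHz.
20.78 kHz mod fs = 3.58 kHz.
3.58 kHz ≤ fs/2 = 4.3 kHz, appears at 3.58 kHz.
11.24 kHz mod fs = 2.64 kHz.
2.64 kHz ≤ fs/2 = 4.3 kHz, appears at 2.64 kHz.
Distinct values: {1.92 kHz, 2.64 kHz, 3.58 kHz, 3.8 kHz}.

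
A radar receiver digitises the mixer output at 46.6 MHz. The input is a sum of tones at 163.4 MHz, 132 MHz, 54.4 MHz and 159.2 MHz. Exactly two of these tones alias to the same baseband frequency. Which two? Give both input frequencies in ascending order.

fs/2 = 23.3 MHz.
163.4 MHz mod fs = 23.6 MHz.
23.6 MHz > fs/2 = 23.3 MHz, folds to fs − 23.6 MHz = 23 MHz.
132 MHz mod fs = 38.8 MHz.
38.8 MHz > fs/2 = 23.3 MHz, folds to fs − 38.8 MHz = 7.8 MHz.
54.4 MHz mod fs = 7.8 MHz.
7.8 MHz ≤ fs/2 = 23.3 MHz, appears at 7.8 MHz.
159.2 MHz mod fs = 19.4 MHz.
19.4 MHz ≤ fs/2 = 23.3 MHz, appears at 19.4 MHz.
54.4 MHz and 132 MHz both map to 7.8 MHz.

54.4 MHz, 132 MHz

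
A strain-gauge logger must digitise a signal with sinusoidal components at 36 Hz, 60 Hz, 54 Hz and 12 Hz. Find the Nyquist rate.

120 Hz

Highest-frequency component: 60 Hz.
Nyquist rate = 2 × 60 Hz = 120 Hz.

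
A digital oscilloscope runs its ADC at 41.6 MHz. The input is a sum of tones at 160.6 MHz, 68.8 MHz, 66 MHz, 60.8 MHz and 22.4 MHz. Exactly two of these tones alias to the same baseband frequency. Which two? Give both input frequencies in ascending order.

fs/2 = 20.8 MHz.
160.6 MHz mod fs = 35.8 MHz.
35.8 MHz > fs/2 = 20.8 MHz, folds to fs − 35.8 MHz = 5.8 MHz.
68.8 MHz mod fs = 27.2 MHz.
27.2 MHz > fs/2 = 20.8 MHz, folds to fs − 27.2 MHz = 14.4 MHz.
66 MHz mod fs = 24.4 MHz.
24.4 MHz > fs/2 = 20.8 MHz, folds to fs − 24.4 MHz = 17.2 MHz.
60.8 MHz mod fs = 19.2 MHz.
19.2 MHz ≤ fs/2 = 20.8 MHz, appears at 19.2 MHz.
22.4 MHz > fs/2 = 20.8 MHz, folds to fs − 22.4 MHz = 19.2 MHz.
22.4 MHz and 60.8 MHz both map to 19.2 MHz.

22.4 MHz, 60.8 MHz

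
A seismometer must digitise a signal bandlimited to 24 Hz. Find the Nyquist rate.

Nyquist rate = 2 × 24 Hz = 48 Hz.

48 Hz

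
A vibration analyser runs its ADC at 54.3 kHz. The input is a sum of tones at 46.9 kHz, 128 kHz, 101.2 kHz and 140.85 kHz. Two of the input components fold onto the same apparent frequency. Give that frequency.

7.4 kHz

fs/2 = 27.15 kHz.
46.9 kHz > fs/2 = 27.15 kHz, folds to fs − 46.9 kHz = 7.4 kHz.
128 kHz mod fs = 19.4 kHz.
19.4 kHz ≤ fs/2 = 27.15 kHz, appears at 19.4 kHz.
101.2 kHz mod fs = 46.9 kHz.
46.9 kHz > fs/2 = 27.15 kHz, folds to fs − 46.9 kHz = 7.4 kHz.
140.85 kHz mod fs = 32.25 kHz.
32.25 kHz > fs/2 = 27.15 kHz, folds to fs − 32.25 kHz = 22.05 kHz.
46.9 kHz and 101.2 kHz both map to 7.4 kHz.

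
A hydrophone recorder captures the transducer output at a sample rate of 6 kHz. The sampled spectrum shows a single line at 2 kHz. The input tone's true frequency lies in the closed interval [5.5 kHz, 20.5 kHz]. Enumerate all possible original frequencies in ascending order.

Frequencies that alias to 2 kHz are k·fs ± 2 kHz for integer k ≥ 0.
k=0: 2 kHz.
k=1: 4 kHz, 8 kHz.
k=2: 10 kHz, 14 kHz.
k=3: 16 kHz, 20 kHz.
k=4: 22 kHz, 26 kHz.
Within [5.5 kHz, 20.5 kHz]: 8 kHz, 10 kHz, 14 kHz, 16 kHz, 20 kHz.

8 kHz, 10 kHz, 14 kHz, 16 kHz, 20 kHz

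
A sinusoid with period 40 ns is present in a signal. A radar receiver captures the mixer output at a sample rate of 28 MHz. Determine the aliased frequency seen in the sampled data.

T = 40 ns → f = 1/T = 25 MHz.
25 MHz > fs/2 = 14 MHz, folds to fs − 25 MHz = 3 MHz.

3 MHz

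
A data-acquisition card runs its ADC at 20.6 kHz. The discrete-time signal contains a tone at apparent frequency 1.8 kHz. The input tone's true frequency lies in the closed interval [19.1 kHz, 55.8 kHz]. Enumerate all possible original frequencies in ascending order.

22.4 kHz, 39.4 kHz, 43 kHz

Frequencies that alias to 1.8 kHz are k·fs ± 1.8 kHz for integer k ≥ 0.
k=0: 1.8 kHz.
k=1: 18.8 kHz, 22.4 kHz.
k=2: 39.4 kHz, 43 kHz.
k=3: 60 kHz, 63.6 kHz.
Within [19.1 kHz, 55.8 kHz]: 22.4 kHz, 39.4 kHz, 43 kHz.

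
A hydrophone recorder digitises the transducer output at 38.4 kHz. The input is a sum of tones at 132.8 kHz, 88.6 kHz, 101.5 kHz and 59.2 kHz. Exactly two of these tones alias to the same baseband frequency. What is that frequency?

17.6 kHz

fs/2 = 19.2 kHz.
132.8 kHz mod fs = 17.6 kHz.
17.6 kHz ≤ fs/2 = 19.2 kHz, appears at 17.6 kHz.
88.6 kHz mod fs = 11.8 kHz.
11.8 kHz ≤ fs/2 = 19.2 kHz, appears at 11.8 kHz.
101.5 kHz mod fs = 24.7 kHz.
24.7 kHz > fs/2 = 19.2 kHz, folds to fs − 24.7 kHz = 13.7 kHz.
59.2 kHz mod fs = 20.8 kHz.
20.8 kHz > fs/2 = 19.2 kHz, folds to fs − 20.8 kHz = 17.6 kHz.
59.2 kHz and 132.8 kHz both map to 17.6 kHz.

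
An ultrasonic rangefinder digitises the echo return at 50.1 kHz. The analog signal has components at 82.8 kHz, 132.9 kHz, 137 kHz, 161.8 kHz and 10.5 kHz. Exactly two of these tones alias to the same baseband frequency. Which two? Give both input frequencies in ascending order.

fs/2 = 25.05 kHz.
82.8 kHz mod fs = 32.7 kHz.
32.7 kHz > fs/2 = 25.05 kHz, folds to fs − 32.7 kHz = 17.4 kHz.
132.9 kHz mod fs = 32.7 kHz.
32.7 kHz > fs/2 = 25.05 kHz, folds to fs − 32.7 kHz = 17.4 kHz.
137 kHz mod fs = 36.8 kHz.
36.8 kHz > fs/2 = 25.05 kHz, folds to fs − 36.8 kHz = 13.3 kHz.
161.8 kHz mod fs = 11.5 kHz.
11.5 kHz ≤ fs/2 = 25.05 kHz, appears at 11.5 kHz.
10.5 kHz ≤ fs/2 = 25.05 kHz, passes unchanged.
82.8 kHz and 132.9 kHz both map to 17.4 kHz.

82.8 kHz, 132.9 kHz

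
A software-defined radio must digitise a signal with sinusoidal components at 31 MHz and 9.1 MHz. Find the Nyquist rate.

Highest-frequency component: 31 MHz.
Nyquist rate = 2 × 31 MHz = 62 MHz.

62 MHz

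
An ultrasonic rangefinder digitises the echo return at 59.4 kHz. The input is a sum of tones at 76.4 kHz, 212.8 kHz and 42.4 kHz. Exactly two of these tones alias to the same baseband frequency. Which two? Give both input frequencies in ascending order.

42.4 kHz, 76.4 kHz

fs/2 = 29.7 kHz.
76.4 kHz mod fs = 17 kHz.
17 kHz ≤ fs/2 = 29.7 kHz, appears at 17 kHz.
212.8 kHz mod fs = 34.6 kHz.
34.6 kHz > fs/2 = 29.7 kHz, folds to fs − 34.6 kHz = 24.8 kHz.
42.4 kHz > fs/2 = 29.7 kHz, folds to fs − 42.4 kHz = 17 kHz.
42.4 kHz and 76.4 kHz both map to 17 kHz.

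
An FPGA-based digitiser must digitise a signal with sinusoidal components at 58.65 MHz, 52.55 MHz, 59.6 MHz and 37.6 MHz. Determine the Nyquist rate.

Highest-frequency component: 59.6 MHz.
Nyquist rate = 2 × 59.6 MHz = 119.2 MHz.

119.2 MHz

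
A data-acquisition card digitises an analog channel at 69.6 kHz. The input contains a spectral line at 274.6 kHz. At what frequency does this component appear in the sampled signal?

274.6 kHz mod fs = 65.8 kHz.
65.8 kHz > fs/2 = 34.8 kHz, folds to fs − 65.8 kHz = 3.8 kHz.

3.8 kHz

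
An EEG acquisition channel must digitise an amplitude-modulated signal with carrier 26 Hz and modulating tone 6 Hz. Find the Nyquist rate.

AM sidebands sit at fc ± fm = 20 Hz and 32 Hz.
Highest-frequency component: 32 Hz.
Nyquist rate = 2 × 32 Hz = 64 Hz.

64 Hz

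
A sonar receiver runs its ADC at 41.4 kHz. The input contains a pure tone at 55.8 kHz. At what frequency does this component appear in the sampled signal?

14.4 kHz

55.8 kHz mod fs = 14.4 kHz.
14.4 kHz ≤ fs/2 = 20.7 kHz, appears at 14.4 kHz.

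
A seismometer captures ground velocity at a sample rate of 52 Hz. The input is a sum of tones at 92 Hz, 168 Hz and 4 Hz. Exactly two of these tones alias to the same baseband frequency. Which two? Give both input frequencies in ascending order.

92 Hz, 168 Hz

fs/2 = 26 Hz.
92 Hz mod fs = 40 Hz.
40 Hz > fs/2 = 26 Hz, folds to fs − 40 Hz = 12 Hz.
168 Hz mod fs = 12 Hz.
12 Hz ≤ fs/2 = 26 Hz, appears at 12 Hz.
4 Hz ≤ fs/2 = 26 Hz, passes unchanged.
92 Hz and 168 Hz both map to 12 Hz.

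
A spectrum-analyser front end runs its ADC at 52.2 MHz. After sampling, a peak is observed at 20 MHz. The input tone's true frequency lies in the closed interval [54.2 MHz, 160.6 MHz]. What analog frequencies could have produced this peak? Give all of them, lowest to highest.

72.2 MHz, 84.4 MHz, 124.4 MHz, 136.6 MHz

Frequencies that alias to 20 MHz are k·fs ± 20 MHz for integer k ≥ 0.
k=0: 20 MHz.
k=1: 32.2 MHz, 72.2 MHz.
k=2: 84.4 MHz, 124.4 MHz.
k=3: 136.6 MHz, 176.6 MHz.
k=4: 188.8 MHz, 228.8 MHz.
Within [54.2 MHz, 160.6 MHz]: 72.2 MHz, 84.4 MHz, 124.4 MHz, 136.6 MHz.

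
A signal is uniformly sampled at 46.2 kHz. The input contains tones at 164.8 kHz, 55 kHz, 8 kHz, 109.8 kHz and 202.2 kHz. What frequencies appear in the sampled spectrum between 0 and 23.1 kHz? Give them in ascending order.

fs/2 = 23.1 kHz.
164.8 kHz mod fs = 26.2 kHz.
26.2 kHz > fs/2 = 23.1 kHz, folds to fs − 26.2 kHz = 20 kHz.
55 kHz mod fs = 8.8 kHz.
8.8 kHz ≤ fs/2 = 23.1 kHz, appears at 8.8 kHz.
8 kHz ≤ fs/2 = 23.1 kHz, passes unchanged.
109.8 kHz mod fs = 17.4 kHz.
17.4 kHz ≤ fs/2 = 23.1 kHz, appears at 17.4 kHz.
202.2 kHz mod fs = 17.4 kHz.
17.4 kHz ≤ fs/2 = 23.1 kHz, appears at 17.4 kHz.
Distinct values: {8 kHz, 8.8 kHz, 17.4 kHz, 20 kHz}.

8 kHz, 8.8 kHz, 17.4 kHz, 20 kHz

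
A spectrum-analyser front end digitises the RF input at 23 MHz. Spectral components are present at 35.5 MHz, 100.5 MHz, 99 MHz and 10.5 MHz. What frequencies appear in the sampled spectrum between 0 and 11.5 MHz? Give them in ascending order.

7 MHz, 8.5 MHz, 10.5 MHz

fs/2 = 11.5 MHz.
35.5 MHz mod fs = 12.5 MHz.
12.5 MHz > fs/2 = 11.5 MHz, folds to fs − 12.5 MHz = 10.5 MHz.
100.5 MHz mod fs = 8.5 MHz.
8.5 MHz ≤ fs/2 = 11.5 MHz, appears at 8.5 MHz.
99 MHz mod fs = 7 MHz.
7 MHz ≤ fs/2 = 11.5 MHz, appears at 7 MHz.
10.5 MHz ≤ fs/2 = 11.5 MHz, passes unchanged.
Distinct values: {7 MHz, 8.5 MHz, 10.5 MHz}.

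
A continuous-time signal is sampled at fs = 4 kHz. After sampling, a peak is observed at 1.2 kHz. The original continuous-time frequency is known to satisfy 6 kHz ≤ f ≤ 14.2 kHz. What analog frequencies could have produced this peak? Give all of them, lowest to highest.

6.8 kHz, 9.2 kHz, 10.8 kHz, 13.2 kHz

Frequencies that alias to 1.2 kHz are k·fs ± 1.2 kHz for integer k ≥ 0.
k=0: 1.2 kHz.
k=1: 2.8 kHz, 5.2 kHz.
k=2: 6.8 kHz, 9.2 kHz.
k=3: 10.8 kHz, 13.2 kHz.
k=4: 14.8 kHz, 17.2 kHz.
Within [6 kHz, 14.2 kHz]: 6.8 kHz, 9.2 kHz, 10.8 kHz, 13.2 kHz.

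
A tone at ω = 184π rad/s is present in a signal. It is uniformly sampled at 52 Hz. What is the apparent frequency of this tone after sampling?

12 Hz

ω = 184π rad/s → f = ω/(2π) = 92 Hz.
92 Hz mod fs = 40 Hz.
40 Hz > fs/2 = 26 Hz, folds to fs − 40 Hz = 12 Hz.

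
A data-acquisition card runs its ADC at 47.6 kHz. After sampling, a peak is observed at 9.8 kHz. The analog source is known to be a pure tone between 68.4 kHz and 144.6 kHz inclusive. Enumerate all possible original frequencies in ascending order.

Frequencies that alias to 9.8 kHz are k·fs ± 9.8 kHz for integer k ≥ 0.
k=0: 9.8 kHz.
k=1: 37.8 kHz, 57.4 kHz.
k=2: 85.4 kHz, 105 kHz.
k=3: 133 kHz, 152.6 kHz.
k=4: 180.6 kHz, 200.2 kHz.
Within [68.4 kHz, 144.6 kHz]: 85.4 kHz, 105 kHz, 133 kHz.

85.4 kHz, 105 kHz, 133 kHz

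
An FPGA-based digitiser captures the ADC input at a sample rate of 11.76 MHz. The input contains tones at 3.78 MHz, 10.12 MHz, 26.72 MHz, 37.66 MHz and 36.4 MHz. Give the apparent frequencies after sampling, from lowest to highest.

1.12 MHz, 1.64 MHz, 2.38 MHz, 3.2 MHz, 3.78 MHz

fs/2 = 5.88 MHz.
3.78 MHz ≤ fs/2 = 5.88 MHz, passes unchanged.
10.12 MHz > fs/2 = 5.88 MHz, folds to fs − 10.12 MHz = 1.64 MHz.
26.72 MHz mod fs = 3.2 MHz.
3.2 MHz ≤ fs/2 = 5.88 MHz, appears at 3.2 MHz.
37.66 MHz mod fs = 2.38 MHz.
2.38 MHz ≤ fs/2 = 5.88 MHz, appears at 2.38 MHz.
36.4 MHz mod fs = 1.12 MHz.
1.12 MHz ≤ fs/2 = 5.88 MHz, appears at 1.12 MHz.
Distinct values: {1.12 MHz, 1.64 MHz, 2.38 MHz, 3.2 MHz, 3.78 MHz}.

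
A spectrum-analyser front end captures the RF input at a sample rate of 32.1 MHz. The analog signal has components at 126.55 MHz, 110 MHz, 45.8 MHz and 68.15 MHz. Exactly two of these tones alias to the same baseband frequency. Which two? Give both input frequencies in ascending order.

45.8 MHz, 110 MHz

fs/2 = 16.05 MHz.
126.55 MHz mod fs = 30.25 MHz.
30.25 MHz > fs/2 = 16.05 MHz, folds to fs − 30.25 MHz = 1.85 MHz.
110 MHz mod fs = 13.7 MHz.
13.7 MHz ≤ fs/2 = 16.05 MHz, appears at 13.7 MHz.
45.8 MHz mod fs = 13.7 MHz.
13.7 MHz ≤ fs/2 = 16.05 MHz, appears at 13.7 MHz.
68.15 MHz mod fs = 3.95 MHz.
3.95 MHz ≤ fs/2 = 16.05 MHz, appears at 3.95 MHz.
45.8 MHz and 110 MHz both map to 13.7 MHz.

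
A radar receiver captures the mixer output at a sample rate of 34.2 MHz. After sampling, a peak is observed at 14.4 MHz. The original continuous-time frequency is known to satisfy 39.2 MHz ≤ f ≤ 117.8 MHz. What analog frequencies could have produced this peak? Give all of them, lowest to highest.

Frequencies that alias to 14.4 MHz are k·fs ± 14.4 MHz for integer k ≥ 0.
k=0: 14.4 MHz.
k=1: 19.8 MHz, 48.6 MHz.
k=2: 54 MHz, 82.8 MHz.
k=3: 88.2 MHz, 117 MHz.
k=4: 122.4 MHz, 151.2 MHz.
Within [39.2 MHz, 117.8 MHz]: 48.6 MHz, 54 MHz, 82.8 MHz, 88.2 MHz, 117 MHz.

48.6 MHz, 54 MHz, 82.8 MHz, 88.2 MHz, 117 MHz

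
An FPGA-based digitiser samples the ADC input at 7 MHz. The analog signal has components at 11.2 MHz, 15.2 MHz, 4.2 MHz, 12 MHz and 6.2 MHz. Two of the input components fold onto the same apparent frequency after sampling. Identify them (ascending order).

4.2 MHz, 11.2 MHz

fs/2 = 3.5 MHz.
11.2 MHz mod fs = 4.2 MHz.
4.2 MHz > fs/2 = 3.5 MHz, folds to fs − 4.2 MHz = 2.8 MHz.
15.2 MHz mod fs = 1.2 MHz.
1.2 MHz ≤ fs/2 = 3.5 MHz, appears at 1.2 MHz.
4.2 MHz > fs/2 = 3.5 MHz, folds to fs − 4.2 MHz = 2.8 MHz.
12 MHz mod fs = 5 MHz.
5 MHz > fs/2 = 3.5 MHz, folds to fs − 5 MHz = 2 MHz.
6.2 MHz > fs/2 = 3.5 MHz, folds to fs − 6.2 MHz = 0.8 MHz.
4.2 MHz and 11.2 MHz both map to 2.8 MHz.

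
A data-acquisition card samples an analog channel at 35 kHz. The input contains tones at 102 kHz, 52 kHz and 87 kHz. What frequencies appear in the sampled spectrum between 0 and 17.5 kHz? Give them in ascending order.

3 kHz, 17 kHz

fs/2 = 17.5 kHz.
102 kHz mod fs = 32 kHz.
32 kHz > fs/2 = 17.5 kHz, folds to fs − 32 kHz = 3 kHz.
52 kHz mod fs = 17 kHz.
17 kHz ≤ fs/2 = 17.5 kHz, appears at 17 kHz.
87 kHz mod fs = 17 kHz.
17 kHz ≤ fs/2 = 17.5 kHz, appears at 17 kHz.
Distinct values: {3 kHz, 17 kHz}.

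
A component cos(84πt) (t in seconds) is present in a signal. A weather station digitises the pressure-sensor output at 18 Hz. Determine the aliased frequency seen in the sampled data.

ω = 84π rad/s → f = ω/(2π) = 42 Hz.
42 Hz mod fs = 6 Hz.
6 Hz ≤ fs/2 = 9 Hz, appears at 6 Hz.

6 Hz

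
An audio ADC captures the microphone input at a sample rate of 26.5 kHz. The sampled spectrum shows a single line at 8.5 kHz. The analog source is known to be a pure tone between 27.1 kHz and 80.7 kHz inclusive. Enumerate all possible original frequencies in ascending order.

Frequencies that alias to 8.5 kHz are k·fs ± 8.5 kHz for integer k ≥ 0.
k=0: 8.5 kHz.
k=1: 18 kHz, 35 kHz.
k=2: 44.5 kHz, 61.5 kHz.
k=3: 71 kHz, 88 kHz.
k=4: 97.5 kHz, 114.5 kHz.
Within [27.1 kHz, 80.7 kHz]: 35 kHz, 44.5 kHz, 61.5 kHz, 71 kHz.

35 kHz, 44.5 kHz, 61.5 kHz, 71 kHz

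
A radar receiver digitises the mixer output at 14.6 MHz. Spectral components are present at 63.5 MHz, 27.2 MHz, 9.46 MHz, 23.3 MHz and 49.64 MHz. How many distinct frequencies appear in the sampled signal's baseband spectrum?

5

fs/2 = 7.3 MHz.
63.5 MHz mod fs = 5.1 MHz.
5.1 MHz ≤ fs/2 = 7.3 MHz, appears at 5.1 MHz.
27.2 MHz mod fs = 12.6 MHz.
12.6 MHz > fs/2 = 7.3 MHz, folds to fs − 12.6 MHz = 2 MHz.
9.46 MHz > fs/2 = 7.3 MHz, folds to fs − 9.46 MHz = 5.14 MHz.
23.3 MHz mod fs = 8.7 MHz.
8.7 MHz > fs/2 = 7.3 MHz, folds to fs − 8.7 MHz = 5.9 MHz.
49.64 MHz mod fs = 5.84 MHz.
5.84 MHz ≤ fs/2 = 7.3 MHz, appears at 5.84 MHz.
Distinct values: {2 MHz, 5.1 MHz, 5.14 MHz, 5.84 MHz, 5.9 MHz} → 5.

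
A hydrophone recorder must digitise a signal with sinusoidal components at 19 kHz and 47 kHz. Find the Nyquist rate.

94 kHz

Highest-frequency component: 47 kHz.
Nyquist rate = 2 × 47 kHz = 94 kHz.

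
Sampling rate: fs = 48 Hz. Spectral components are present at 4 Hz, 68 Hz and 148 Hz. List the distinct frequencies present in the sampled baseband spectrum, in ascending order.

fs/2 = 24 Hz.
4 Hz ≤ fs/2 = 24 Hz, passes unchanged.
68 Hz mod fs = 20 Hz.
20 Hz ≤ fs/2 = 24 Hz, appears at 20 Hz.
148 Hz mod fs = 4 Hz.
4 Hz ≤ fs/2 = 24 Hz, appears at 4 Hz.
Distinct values: {4 Hz, 20 Hz}.

4 Hz, 20 Hz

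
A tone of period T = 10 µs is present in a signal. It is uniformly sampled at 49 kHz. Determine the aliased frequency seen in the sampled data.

T = 10 µs → f = 1/T = 100 kHz.
100 kHz mod fs = 2 kHz.
2 kHz ≤ fs/2 = 24.5 kHz, appears at 2 kHz.

2 kHz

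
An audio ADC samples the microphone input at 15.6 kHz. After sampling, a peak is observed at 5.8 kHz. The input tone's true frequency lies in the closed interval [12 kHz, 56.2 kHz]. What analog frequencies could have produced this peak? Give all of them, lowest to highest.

Frequencies that alias to 5.8 kHz are k·fs ± 5.8 kHz for integer k ≥ 0.
k=0: 5.8 kHz.
k=1: 9.8 kHz, 21.4 kHz.
k=2: 25.4 kHz, 37 kHz.
k=3: 41 kHz, 52.6 kHz.
k=4: 56.6 kHz, 68.2 kHz.
Within [12 kHz, 56.2 kHz]: 21.4 kHz, 25.4 kHz, 37 kHz, 41 kHz, 52.6 kHz.

21.4 kHz, 25.4 kHz, 37 kHz, 41 kHz, 52.6 kHz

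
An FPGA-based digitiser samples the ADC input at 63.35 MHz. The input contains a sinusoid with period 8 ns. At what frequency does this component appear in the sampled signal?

T = 8 ns → f = 1/T = 125 MHz.
125 MHz mod fs = 61.65 MHz.
61.65 MHz > fs/2 = 31.675 MHz, folds to fs − 61.65 MHz = 1.7 MHz.

1.7 MHz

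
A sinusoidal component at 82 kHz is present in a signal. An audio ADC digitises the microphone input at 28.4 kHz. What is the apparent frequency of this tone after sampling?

3.2 kHz

82 kHz mod fs = 25.2 kHz.
25.2 kHz > fs/2 = 14.2 kHz, folds to fs − 25.2 kHz = 3.2 kHz.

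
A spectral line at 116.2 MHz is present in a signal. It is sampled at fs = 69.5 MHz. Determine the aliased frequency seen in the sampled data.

22.8 MHz

116.2 MHz mod fs = 46.7 MHz.
46.7 MHz > fs/2 = 34.75 MHz, folds to fs − 46.7 MHz = 22.8 MHz.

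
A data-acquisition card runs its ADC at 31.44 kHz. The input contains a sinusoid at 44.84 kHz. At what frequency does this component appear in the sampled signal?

44.84 kHz mod fs = 13.4 kHz.
13.4 kHz ≤ fs/2 = 15.72 kHz, appears at 13.4 kHz.

13.4 kHz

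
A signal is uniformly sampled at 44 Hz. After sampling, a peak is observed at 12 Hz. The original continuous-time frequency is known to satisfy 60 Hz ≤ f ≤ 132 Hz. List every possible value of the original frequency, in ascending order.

Frequencies that alias to 12 Hz are k·fs ± 12 Hz for integer k ≥ 0.
k=0: 12 Hz.
k=1: 32 Hz, 56 Hz.
k=2: 76 Hz, 100 Hz.
k=3: 120 Hz, 144 Hz.
k=4: 164 Hz, 188 Hz.
Within [60 Hz, 132 Hz]: 76 Hz, 100 Hz, 120 Hz.

76 Hz, 100 Hz, 120 Hz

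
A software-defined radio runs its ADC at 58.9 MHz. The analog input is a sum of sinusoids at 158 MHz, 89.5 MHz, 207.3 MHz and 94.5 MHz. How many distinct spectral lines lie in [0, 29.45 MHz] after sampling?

3

fs/2 = 29.45 MHz.
158 MHz mod fs = 40.2 MHz.
40.2 MHz > fs/2 = 29.45 MHz, folds to fs − 40.2 MHz = 18.7 MHz.
89.5 MHz mod fs = 30.6 MHz.
30.6 MHz > fs/2 = 29.45 MHz, folds to fs − 30.6 MHz = 28.3 MHz.
207.3 MHz mod fs = 30.6 MHz.
30.6 MHz > fs/2 = 29.45 MHz, folds to fs − 30.6 MHz = 28.3 MHz.
94.5 MHz mod fs = 35.6 MHz.
35.6 MHz > fs/2 = 29.45 MHz, folds to fs − 35.6 MHz = 23.3 MHz.
Distinct values: {18.7 MHz, 23.3 MHz, 28.3 MHz} → 3.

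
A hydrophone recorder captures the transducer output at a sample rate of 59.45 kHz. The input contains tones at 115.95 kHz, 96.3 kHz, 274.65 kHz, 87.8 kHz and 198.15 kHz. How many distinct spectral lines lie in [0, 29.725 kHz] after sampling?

fs/2 = 29.725 kHz.
115.95 kHz mod fs = 56.5 kHz.
56.5 kHz > fs/2 = 29.725 kHz, folds to fs − 56.5 kHz = 2.95 kHz.
96.3 kHz mod fs = 36.85 kHz.
36.85 kHz > fs/2 = 29.725 kHz, folds to fs − 36.85 kHz = 22.6 kHz.
274.65 kHz mod fs = 36.85 kHz.
36.85 kHz > fs/2 = 29.725 kHz, folds to fs − 36.85 kHz = 22.6 kHz.
87.8 kHz mod fs = 28.35 kHz.
28.35 kHz ≤ fs/2 = 29.725 kHz, appears at 28.35 kHz.
198.15 kHz mod fs = 19.8 kHz.
19.8 kHz ≤ fs/2 = 29.725 kHz, appears at 19.8 kHz.
Distinct values: {2.95 kHz, 19.8 kHz, 22.6 kHz, 28.35 kHz} → 4.

4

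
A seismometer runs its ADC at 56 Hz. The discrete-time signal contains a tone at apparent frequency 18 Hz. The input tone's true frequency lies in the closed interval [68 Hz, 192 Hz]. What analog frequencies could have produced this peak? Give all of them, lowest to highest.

74 Hz, 94 Hz, 130 Hz, 150 Hz, 186 Hz

Frequencies that alias to 18 Hz are k·fs ± 18 Hz for integer k ≥ 0.
k=0: 18 Hz.
k=1: 38 Hz, 74 Hz.
k=2: 94 Hz, 130 Hz.
k=3: 150 Hz, 186 Hz.
k=4: 206 Hz, 242 Hz.
Within [68 Hz, 192 Hz]: 74 Hz, 94 Hz, 130 Hz, 150 Hz, 186 Hz.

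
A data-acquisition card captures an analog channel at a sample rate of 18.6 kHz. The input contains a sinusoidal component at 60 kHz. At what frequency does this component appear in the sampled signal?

60 kHz mod fs = 4.2 kHz.
4.2 kHz ≤ fs/2 = 9.3 kHz, appears at 4.2 kHz.

4.2 kHz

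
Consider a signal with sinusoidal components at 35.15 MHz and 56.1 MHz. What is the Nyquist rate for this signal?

112.2 MHz

Highest-frequency component: 56.1 MHz.
Nyquist rate = 2 × 56.1 MHz = 112.2 MHz.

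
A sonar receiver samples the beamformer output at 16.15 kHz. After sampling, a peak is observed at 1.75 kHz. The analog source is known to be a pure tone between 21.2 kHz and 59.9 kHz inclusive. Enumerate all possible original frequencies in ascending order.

Frequencies that alias to 1.75 kHz are k·fs ± 1.75 kHz for integer k ≥ 0.
k=0: 1.75 kHz.
k=1: 14.4 kHz, 17.9 kHz.
k=2: 30.55 kHz, 34.05 kHz.
k=3: 46.7 kHz, 50.2 kHz.
k=4: 62.85 kHz, 66.35 kHz.
Within [21.2 kHz, 59.9 kHz]: 30.55 kHz, 34.05 kHz, 46.7 kHz, 50.2 kHz.

30.55 kHz, 34.05 kHz, 46.7 kHz, 50.2 kHz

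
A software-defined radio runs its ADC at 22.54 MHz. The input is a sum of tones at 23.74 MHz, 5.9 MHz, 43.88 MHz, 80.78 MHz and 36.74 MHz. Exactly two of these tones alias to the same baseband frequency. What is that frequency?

1.2 MHz

fs/2 = 11.27 MHz.
23.74 MHz mod fs = 1.2 MHz.
1.2 MHz ≤ fs/2 = 11.27 MHz, appears at 1.2 MHz.
5.9 MHz ≤ fs/2 = 11.27 MHz, passes unchanged.
43.88 MHz mod fs = 21.34 MHz.
21.34 MHz > fs/2 = 11.27 MHz, folds to fs − 21.34 MHz = 1.2 MHz.
80.78 MHz mod fs = 13.16 MHz.
13.16 MHz > fs/2 = 11.27 MHz, folds to fs − 13.16 MHz = 9.38 MHz.
36.74 MHz mod fs = 14.2 MHz.
14.2 MHz > fs/2 = 11.27 MHz, folds to fs − 14.2 MHz = 8.34 MHz.
23.74 MHz and 43.88 MHz both map to 1.2 MHz.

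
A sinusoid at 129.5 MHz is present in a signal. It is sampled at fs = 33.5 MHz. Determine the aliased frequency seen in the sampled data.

4.5 MHz

129.5 MHz mod fs = 29 MHz.
29 MHz > fs/2 = 16.75 MHz, folds to fs − 29 MHz = 4.5 MHz.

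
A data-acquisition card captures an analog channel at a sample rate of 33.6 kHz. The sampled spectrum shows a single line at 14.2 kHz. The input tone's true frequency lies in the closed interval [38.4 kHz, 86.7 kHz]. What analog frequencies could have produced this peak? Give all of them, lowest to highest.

Frequencies that alias to 14.2 kHz are k·fs ± 14.2 kHz for integer k ≥ 0.
k=0: 14.2 kHz.
k=1: 19.4 kHz, 47.8 kHz.
k=2: 53 kHz, 81.4 kHz.
k=3: 86.6 kHz, 115 kHz.
k=4: 120.2 kHz, 148.6 kHz.
Within [38.4 kHz, 86.7 kHz]: 47.8 kHz, 53 kHz, 81.4 kHz, 86.6 kHz.

47.8 kHz, 53 kHz, 81.4 kHz, 86.6 kHz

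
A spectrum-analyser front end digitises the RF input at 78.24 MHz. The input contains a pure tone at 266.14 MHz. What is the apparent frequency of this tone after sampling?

31.42 MHz

266.14 MHz mod fs = 31.42 MHz.
31.42 MHz ≤ fs/2 = 39.12 MHz, appears at 31.42 MHz.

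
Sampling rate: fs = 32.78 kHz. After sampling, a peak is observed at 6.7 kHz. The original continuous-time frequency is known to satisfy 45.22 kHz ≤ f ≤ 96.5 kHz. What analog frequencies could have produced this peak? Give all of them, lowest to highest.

Frequencies that alias to 6.7 kHz are k·fs ± 6.7 kHz for integer k ≥ 0.
k=0: 6.7 kHz.
k=1: 26.08 kHz, 39.48 kHz.
k=2: 58.86 kHz, 72.26 kHz.
k=3: 91.64 kHz, 105.04 kHz.
k=4: 124.42 kHz, 137.82 kHz.
Within [45.22 kHz, 96.5 kHz]: 58.86 kHz, 72.26 kHz, 91.64 kHz.

58.86 kHz, 72.26 kHz, 91.64 kHz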